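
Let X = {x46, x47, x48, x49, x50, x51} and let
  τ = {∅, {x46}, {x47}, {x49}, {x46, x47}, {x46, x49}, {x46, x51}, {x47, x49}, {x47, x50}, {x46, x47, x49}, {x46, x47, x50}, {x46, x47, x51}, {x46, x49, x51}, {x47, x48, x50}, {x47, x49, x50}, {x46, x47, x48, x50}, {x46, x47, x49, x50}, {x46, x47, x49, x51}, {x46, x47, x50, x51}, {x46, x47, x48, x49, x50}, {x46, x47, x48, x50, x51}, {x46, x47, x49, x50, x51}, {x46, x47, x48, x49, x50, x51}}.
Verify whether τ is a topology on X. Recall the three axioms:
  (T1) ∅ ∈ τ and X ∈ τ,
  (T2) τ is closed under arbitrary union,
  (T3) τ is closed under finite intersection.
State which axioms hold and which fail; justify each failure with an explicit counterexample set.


τ is NOT a topology on X.

Axiom (T1): ∅ ∈ τ? Yes; X ∈ τ? Yes.
Axiom (T2/T3): check pairwise unions and intersections of members of τ.
Counterexample for (T2): {x49} ∪ {x47, x48, x50} = {x47, x48, x49, x50} ∉ τ. Therefore τ is NOT a topology.


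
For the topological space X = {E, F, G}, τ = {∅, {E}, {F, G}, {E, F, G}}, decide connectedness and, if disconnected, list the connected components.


(X, τ) is disconnected; components = [{E}, {F, G}].

Find clopen sets (U ∈ τ with X ∖ U ∈ τ):
  U = ∅, X ∖ U = {E, F, G} — both open, so U is clopen.
  U = {E}, X ∖ U = {F, G} — both open, so U is clopen.
  U = {F, G}, X ∖ U = {E} — both open, so U is clopen.
  U = {E, F, G}, X ∖ U = ∅ — both open, so U is clopen.
Nontrivial clopen(s) exist: e.g. {E}. So (X, τ) is disconnected.
Compute connected components by grouping points that agree on all clopens:
  component: {E}
  component: {F, G}


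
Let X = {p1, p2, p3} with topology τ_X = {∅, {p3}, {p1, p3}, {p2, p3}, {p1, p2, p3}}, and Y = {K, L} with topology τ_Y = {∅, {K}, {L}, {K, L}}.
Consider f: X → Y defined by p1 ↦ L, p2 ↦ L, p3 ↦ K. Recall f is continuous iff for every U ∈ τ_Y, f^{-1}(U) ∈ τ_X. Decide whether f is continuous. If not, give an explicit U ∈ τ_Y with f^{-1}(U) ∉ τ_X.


f is NOT continuous.

Compute f^{-1}(U) for each U ∈ τ_Y:
  U = ∅: f^{-1}(U) = ∅ ∈ τ_X ✓.
  U = {K}: f^{-1}(U) = {p3} ∈ τ_X ✓.
  U = {L}: f^{-1}(U) = {p1, p2} ∉ τ_X ✗.
  U = {K, L}: f^{-1}(U) = {p1, p2, p3} ∈ τ_X ✓.
Found U = {L} with f^{-1}(U) = {p1, p2} not in τ_X. Therefore f is NOT continuous.


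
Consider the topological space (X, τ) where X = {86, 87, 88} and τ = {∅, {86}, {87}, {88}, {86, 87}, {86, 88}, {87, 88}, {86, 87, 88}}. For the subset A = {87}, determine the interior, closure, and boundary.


int(A) = {87}, cl(A) = {87}, ∂A = ∅.

Closed sets in (X, τ) are complements of opens:
  closed(X, τ) = {∅, {86}, {87}, {88}, {86, 87}, {86, 88}, {87, 88}, {86, 87, 88}}.
int(A) = ⋃ {U ∈ τ : U ⊆ A}. Opens contained in A: ∅, {87}.
Taking the union of these: int(A) = {87}.
cl(A) = ⋂ {C closed : A ⊆ C}. Closed sets containing A: {87}, {86, 87}, {87, 88}, {86, 87, 88}.
Intersecting these: cl(A) = {87}.
∂A = cl(A) ∖ int(A) = {87} ∖ {87} = ∅.


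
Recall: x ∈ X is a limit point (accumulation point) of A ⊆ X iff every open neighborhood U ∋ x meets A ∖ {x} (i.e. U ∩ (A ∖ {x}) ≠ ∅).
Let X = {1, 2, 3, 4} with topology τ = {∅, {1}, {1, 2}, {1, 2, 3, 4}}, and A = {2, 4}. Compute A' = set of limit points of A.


A' = {3, 4}

For each x ∈ X, list the open sets U ∈ τ with x ∈ U, then check whether U ∩ (A ∖ {x}) ≠ ∅ for every such U.
  x = 1: open {1} ∋ x has {1} ∩ (A ∖ {1}) = ∅, so x is NOT a limit point.
  x = 2: open {1, 2} ∋ x has {1, 2} ∩ (A ∖ {2}) = ∅, so x is NOT a limit point.
  x = 3: opens ∋ x are {1, 2, 3, 4}; each meets A ∖ {3}, so x IS a limit point.
  x = 4: opens ∋ x are {1, 2, 3, 4}; each meets A ∖ {4}, so x IS a limit point.
Collecting: A' = {3, 4}.


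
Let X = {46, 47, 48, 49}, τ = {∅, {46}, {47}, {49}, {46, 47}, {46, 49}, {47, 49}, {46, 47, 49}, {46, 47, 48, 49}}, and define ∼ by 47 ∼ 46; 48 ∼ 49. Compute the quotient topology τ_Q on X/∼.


X/∼ = {[46=47], [48=49]}; |τ_Q| = 3.

Equivalence classes: [46=47], [48=49].
Quotient map π: X → X/∼ sends 46 ↦ [46=47], 47 ↦ [46=47], 48 ↦ [48=49], 49 ↦ [48=49].
For each subset V ⊆ X/∼, compute π^{-1}(V) ⊆ X and check whether π^{-1}(V) ∈ τ. V is open in τ_Q iff π^{-1}(V) ∈ τ.
  V = {}: π^{-1}(V) = ∅ ∈ τ ✓.
  V = {[46=47]}: π^{-1}(V) = {46, 47} ∈ τ ✓.
  V = {[48=49]}: π^{-1}(V) = {48, 49} ∉ τ ✗.
  V = {[46=47], [48=49]}: π^{-1}(V) = {46, 47, 48, 49} ∈ τ ✓.
Open sets in the quotient: τ_Q = {{}, {[46=47]}, {[46=47], [48=49]}} (3 elements).


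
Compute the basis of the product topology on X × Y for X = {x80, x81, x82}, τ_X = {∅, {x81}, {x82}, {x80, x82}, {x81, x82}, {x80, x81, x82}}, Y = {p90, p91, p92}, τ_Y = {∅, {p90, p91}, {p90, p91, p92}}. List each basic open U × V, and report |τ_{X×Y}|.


Basis B = {∅ × ∅, {x81} × {p90, p91}, {x82} × {p90, p91}, {x81} × {p90, p91, p92}, {x82} × {p90, p91, p92}, {x80, x82} × {p90, p91}, {x81, x82} × {p90, p91}, {x80, x82} × {p90, p91, p92}, {x80, x81, x82} × {p90, p91}, {x81, x82} × {p90, p91, p92}, {x80, x81, x82} × {p90, p91, p92}}; |τ_{X×Y}| = 18.

Enumerate products U × V with U ∈ τ_X, V ∈ τ_Y (deduplicated):
  ∅ × ∅ = {} (∅)
  {x81} × {p90, p91} = {(x81,p90), (x81,p91)}
  {x82} × {p90, p91} = {(x82,p90), (x82,p91)}
  {x81} × {p90, p91, p92} = {(x81,p90), (x81,p91), (x81,p92)}
  {x82} × {p90, p91, p92} = {(x82,p90), (x82,p91), (x82,p92)}
  {x80, x82} × {p90, p91} = {(x80,p90), (x80,p91), (x82,p90), (x82,p91)}
  {x81, x82} × {p90, p91} = {(x81,p90), (x81,p91), (x82,p90), (x82,p91)}
  {x80, x82} × {p90, p91, p92} = {(x80,p90), (x80,p91), (x80,p92), (x82,p90), (x82,p91), (x82,p92)}
  {x80, x81, x82} × {p90, p91} = {(x80,p90), (x80,p91), (x81,p90), (x81,p91), (x82,p90), (x82,p91)}
  {x81, x82} × {p90, p91, p92} = {(x81,p90), (x81,p91), (x81,p92), (x82,p90), (x82,p91), (x82,p92)}
  {x80, x81, x82} × {p90, p91, p92} = {(x80,p90), (x80,p91), (x80,p92), (x81,p90), (x81,p91), (x81,p92), (x82,p90), (x82,p91), (x82,p92)}
These 11 distinct sets form the basis B.
Close under arbitrary unions to get τ_{X×Y}; counting gives |τ_{X×Y}| = 18.


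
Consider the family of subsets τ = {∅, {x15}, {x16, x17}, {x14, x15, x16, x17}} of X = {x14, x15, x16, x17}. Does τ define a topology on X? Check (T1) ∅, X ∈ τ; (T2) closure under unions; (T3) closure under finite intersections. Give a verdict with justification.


τ is NOT a topology on X.

Axiom (T1): ∅ ∈ τ? Yes; X ∈ τ? Yes.
Axiom (T2/T3): check pairwise unions and intersections of members of τ.
Counterexample for (T2): {x15} ∪ {x16, x17} = {x15, x16, x17} ∉ τ. Therefore τ is NOT a topology.


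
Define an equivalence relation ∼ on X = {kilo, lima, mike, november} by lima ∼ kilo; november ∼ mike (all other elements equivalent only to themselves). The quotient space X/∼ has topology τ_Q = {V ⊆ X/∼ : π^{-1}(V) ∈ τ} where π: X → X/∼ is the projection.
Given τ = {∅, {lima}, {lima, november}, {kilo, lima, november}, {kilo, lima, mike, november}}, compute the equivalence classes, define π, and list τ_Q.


X/∼ = {[kilo=lima], [mike=november]}; |τ_Q| = 2.

Equivalence classes: [kilo=lima], [mike=november].
Quotient map π: X → X/∼ sends kilo ↦ [kilo=lima], lima ↦ [kilo=lima], mike ↦ [mike=november], november ↦ [mike=november].
For each subset V ⊆ X/∼, compute π^{-1}(V) ⊆ X and check whether π^{-1}(V) ∈ τ. V is open in τ_Q iff π^{-1}(V) ∈ τ.
  V = {}: π^{-1}(V) = ∅ ∈ τ ✓.
  V = {[kilo=lima]}: π^{-1}(V) = {kilo, lima} ∉ τ ✗.
  V = {[mike=november]}: π^{-1}(V) = {mike, november} ∉ τ ✗.
  V = {[kilo=lima], [mike=november]}: π^{-1}(V) = {kilo, lima, mike, november} ∈ τ ✓.
Open sets in the quotient: τ_Q = {{}, {[kilo=lima], [mike=november]}} (2 elements).


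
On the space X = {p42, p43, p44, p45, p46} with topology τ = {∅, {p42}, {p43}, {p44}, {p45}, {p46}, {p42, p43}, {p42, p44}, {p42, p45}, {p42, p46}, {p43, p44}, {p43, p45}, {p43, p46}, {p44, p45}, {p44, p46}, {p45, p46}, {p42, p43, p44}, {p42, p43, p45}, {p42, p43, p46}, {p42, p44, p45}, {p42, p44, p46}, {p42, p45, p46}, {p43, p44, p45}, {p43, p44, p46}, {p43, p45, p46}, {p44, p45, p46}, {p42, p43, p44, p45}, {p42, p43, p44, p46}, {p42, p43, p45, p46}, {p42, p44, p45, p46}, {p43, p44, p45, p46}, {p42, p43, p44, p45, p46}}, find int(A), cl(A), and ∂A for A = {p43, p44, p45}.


int(A) = {p43, p44, p45}, cl(A) = {p43, p44, p45}, ∂A = ∅.

Closed sets in (X, τ) are complements of opens:
  closed(X, τ) = {∅, {p42}, {p43}, {p44}, {p45}, {p46}, {p42, p43}, {p42, p44}, {p42, p45}, {p42, p46}, {p43, p44}, {p43, p45}, {p43, p46}, {p44, p45}, {p44, p46}, {p45, p46}, {p42, p43, p44}, {p42, p43, p45}, {p42, p43, p46}, {p42, p44, p45}, {p42, p44, p46}, {p42, p45, p46}, {p43, p44, p45}, {p43, p44, p46}, {p43, p45, p46}, {p44, p45, p46}, {p42, p43, p44, p45}, {p42, p43, p44, p46}, {p42, p43, p45, p46}, {p42, p44, p45, p46}, {p43, p44, p45, p46}, {p42, p43, p44, p45, p46}}.
int(A) = ⋃ {U ∈ τ : U ⊆ A}. Opens contained in A: ∅, {p43}, {p44}, {p45}, {p43, p44}, {p43, p45}, {p44, p45}, {p43, p44, p45}.
Taking the union of these: int(A) = {p43, p44, p45}.
cl(A) = ⋂ {C closed : A ⊆ C}. Closed sets containing A: {p43, p44, p45}, {p42, p43, p44, p45}, {p43, p44, p45, p46}, {p42, p43, p44, p45, p46}.
Intersecting these: cl(A) = {p43, p44, p45}.
∂A = cl(A) ∖ int(A) = {p43, p44, p45} ∖ {p43, p44, p45} = ∅.


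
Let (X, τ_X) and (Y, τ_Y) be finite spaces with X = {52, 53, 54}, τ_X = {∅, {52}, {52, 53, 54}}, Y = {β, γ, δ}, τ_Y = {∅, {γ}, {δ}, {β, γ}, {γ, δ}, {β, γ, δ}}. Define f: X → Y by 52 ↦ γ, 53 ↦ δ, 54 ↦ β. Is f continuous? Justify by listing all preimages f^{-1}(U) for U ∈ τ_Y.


f is NOT continuous.

Compute f^{-1}(U) for each U ∈ τ_Y:
  U = ∅: f^{-1}(U) = ∅ ∈ τ_X ✓.
  U = {γ}: f^{-1}(U) = {52} ∈ τ_X ✓.
  U = {δ}: f^{-1}(U) = {53} ∉ τ_X ✗.
  U = {β, γ}: f^{-1}(U) = {52, 54} ∉ τ_X ✗.
  U = {γ, δ}: f^{-1}(U) = {52, 53} ∉ τ_X ✗.
  U = {β, γ, δ}: f^{-1}(U) = {52, 53, 54} ∈ τ_X ✓.
Found U = {δ} with f^{-1}(U) = {53} not in τ_X. Therefore f is NOT continuous.


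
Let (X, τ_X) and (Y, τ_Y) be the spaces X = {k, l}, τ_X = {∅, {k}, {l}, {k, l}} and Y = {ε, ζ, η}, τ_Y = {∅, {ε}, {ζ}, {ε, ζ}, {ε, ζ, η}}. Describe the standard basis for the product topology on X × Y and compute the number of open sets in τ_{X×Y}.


Basis B = {∅ × ∅, {k} × {ε}, {k} × {ζ}, {l} × {ε}, {l} × {ζ}, {k} × {ε, ζ}, {k, l} × {ε}, {k, l} × {ζ}, {l} × {ε, ζ}, {k} × {ε, ζ, η}, {l} × {ε, ζ, η}, {k, l} × {ε, ζ}, {k, l} × {ε, ζ, η}}; |τ_{X×Y}| = 25.

Enumerate products U × V with U ∈ τ_X, V ∈ τ_Y (deduplicated):
  ∅ × ∅ = {} (∅)
  {k} × {ε} = {(k,ε)}
  {k} × {ζ} = {(k,ζ)}
  {l} × {ε} = {(l,ε)}
  {l} × {ζ} = {(l,ζ)}
  {k} × {ε, ζ} = {(k,ε), (k,ζ)}
  {k, l} × {ε} = {(k,ε), (l,ε)}
  {k, l} × {ζ} = {(k,ζ), (l,ζ)}
  {l} × {ε, ζ} = {(l,ε), (l,ζ)}
  {k} × {ε, ζ, η} = {(k,ε), (k,ζ), (k,η)}
  {l} × {ε, ζ, η} = {(l,ε), (l,ζ), (l,η)}
  {k, l} × {ε, ζ} = {(k,ε), (k,ζ), (l,ε), (l,ζ)}
  {k, l} × {ε, ζ, η} = {(k,ε), (k,ζ), (k,η), (l,ε), (l,ζ), (l,η)}
These 13 distinct sets form the basis B.
Close under arbitrary unions to get τ_{X×Y}; counting gives |τ_{X×Y}| = 25.


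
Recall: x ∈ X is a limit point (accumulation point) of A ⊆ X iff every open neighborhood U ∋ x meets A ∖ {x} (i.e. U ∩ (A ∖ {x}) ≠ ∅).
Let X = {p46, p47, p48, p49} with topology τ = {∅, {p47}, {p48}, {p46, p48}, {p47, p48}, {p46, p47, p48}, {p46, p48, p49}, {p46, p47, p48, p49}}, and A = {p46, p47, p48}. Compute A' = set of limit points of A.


A' = {p46, p49}

For each x ∈ X, list the open sets U ∈ τ with x ∈ U, then check whether U ∩ (A ∖ {x}) ≠ ∅ for every such U.
  x = p46: opens ∋ x are {p46, p48}, {p46, p47, p48}, {p46, p48, p49}, {p46, p47, p48, p49}; each meets A ∖ {p46}, so x IS a limit point.
  x = p47: open {p47} ∋ x has {p47} ∩ (A ∖ {p47}) = ∅, so x is NOT a limit point.
  x = p48: open {p48} ∋ x has {p48} ∩ (A ∖ {p48}) = ∅, so x is NOT a limit point.
  x = p49: opens ∋ x are {p46, p48, p49}, {p46, p47, p48, p49}; each meets A ∖ {p49}, so x IS a limit point.
Collecting: A' = {p46, p49}.


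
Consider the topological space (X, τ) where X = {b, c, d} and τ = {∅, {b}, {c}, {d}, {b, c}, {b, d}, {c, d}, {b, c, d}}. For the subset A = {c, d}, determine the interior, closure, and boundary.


int(A) = {c, d}, cl(A) = {c, d}, ∂A = ∅.

Closed sets in (X, τ) are complements of opens:
  closed(X, τ) = {∅, {b}, {c}, {d}, {b, c}, {b, d}, {c, d}, {b, c, d}}.
int(A) = ⋃ {U ∈ τ : U ⊆ A}. Opens contained in A: ∅, {c}, {d}, {c, d}.
Taking the union of these: int(A) = {c, d}.
cl(A) = ⋂ {C closed : A ⊆ C}. Closed sets containing A: {c, d}, {b, c, d}.
Intersecting these: cl(A) = {c, d}.
∂A = cl(A) ∖ int(A) = {c, d} ∖ {c, d} = ∅.


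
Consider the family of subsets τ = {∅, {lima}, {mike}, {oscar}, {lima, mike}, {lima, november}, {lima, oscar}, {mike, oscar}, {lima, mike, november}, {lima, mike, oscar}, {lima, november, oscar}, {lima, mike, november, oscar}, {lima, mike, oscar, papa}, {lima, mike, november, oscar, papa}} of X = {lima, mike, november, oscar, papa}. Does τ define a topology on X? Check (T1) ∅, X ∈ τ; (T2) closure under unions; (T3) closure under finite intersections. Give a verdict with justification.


τ IS a topology on X.

Axiom (T1): ∅ ∈ τ? Yes; X ∈ τ? Yes.
Axiom (T2/T3): check pairwise unions and intersections of members of τ.
All pairwise intersections and unions checked — each lies in τ. Therefore τ satisfies (T1), (T2), (T3): it IS a topology on X.


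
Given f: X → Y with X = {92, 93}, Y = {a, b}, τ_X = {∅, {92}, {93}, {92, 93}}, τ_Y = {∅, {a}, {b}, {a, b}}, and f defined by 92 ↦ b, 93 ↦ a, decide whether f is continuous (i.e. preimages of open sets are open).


f IS continuous.

Compute f^{-1}(U) for each U ∈ τ_Y:
  U = ∅: f^{-1}(U) = ∅ ∈ τ_X ✓.
  U = {a}: f^{-1}(U) = {93} ∈ τ_X ✓.
  U = {b}: f^{-1}(U) = {92} ∈ τ_X ✓.
  U = {a, b}: f^{-1}(U) = {92, 93} ∈ τ_X ✓.
Every preimage lies in τ_X, so f IS continuous.


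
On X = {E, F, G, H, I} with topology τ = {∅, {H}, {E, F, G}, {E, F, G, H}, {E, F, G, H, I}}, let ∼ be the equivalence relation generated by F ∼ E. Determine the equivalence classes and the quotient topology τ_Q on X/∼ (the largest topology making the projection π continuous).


X/∼ = {[E=F], [G], [H], [I]}; |τ_Q| = 5.

Equivalence classes: [E=F], [G], [H], [I].
Quotient map π: X → X/∼ sends E ↦ [E=F], F ↦ [E=F], G ↦ [G], H ↦ [H], I ↦ [I].
For each subset V ⊆ X/∼, compute π^{-1}(V) ⊆ X and check whether π^{-1}(V) ∈ τ. V is open in τ_Q iff π^{-1}(V) ∈ τ.
  V = {}: π^{-1}(V) = ∅ ∈ τ ✓.
  V = {[E=F]}: π^{-1}(V) = {E, F} ∉ τ ✗.
  V = {[G]}: π^{-1}(V) = {G} ∉ τ ✗.
  V = {[E=F], [G]}: π^{-1}(V) = {E, F, G} ∈ τ ✓.
  V = {[H]}: π^{-1}(V) = {H} ∈ τ ✓.
  V = {[E=F], [H]}: π^{-1}(V) = {E, F, H} ∉ τ ✗.
  V = {[G], [H]}: π^{-1}(V) = {G, H} ∉ τ ✗.
  V = {[E=F], [G], [H]}: π^{-1}(V) = {E, F, G, H} ∈ τ ✓.
  V = {[I]}: π^{-1}(V) = {I} ∉ τ ✗.
  V = {[E=F], [I]}: π^{-1}(V) = {E, F, I} ∉ τ ✗.
  V = {[G], [I]}: π^{-1}(V) = {G, I} ∉ τ ✗.
  V = {[E=F], [G], [I]}: π^{-1}(V) = {E, F, G, I} ∉ τ ✗.
  V = {[H], [I]}: π^{-1}(V) = {H, I} ∉ τ ✗.
  V = {[E=F], [H], [I]}: π^{-1}(V) = {E, F, H, I} ∉ τ ✗.
  V = {[G], [H], [I]}: π^{-1}(V) = {G, H, I} ∉ τ ✗.
  V = {[E=F], [G], [H], [I]}: π^{-1}(V) = {E, F, G, H, I} ∈ τ ✓.
Open sets in the quotient: τ_Q = {{}, {[E=F], [G]}, {[H]}, {[E=F], [G], [H]}, {[E=F], [G], [H], [I]}} (5 elements).


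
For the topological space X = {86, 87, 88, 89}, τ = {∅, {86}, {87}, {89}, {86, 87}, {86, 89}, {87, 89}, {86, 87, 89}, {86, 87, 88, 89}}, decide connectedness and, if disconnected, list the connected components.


(X, τ) is connected.

Find clopen sets (U ∈ τ with X ∖ U ∈ τ):
  U = ∅, X ∖ U = {86, 87, 88, 89} — both open, so U is clopen.
  U = {86, 87, 88, 89}, X ∖ U = ∅ — both open, so U is clopen.
Only trivial clopens (∅ and X) exist, so (X, τ) is connected.
Compute connected components by grouping points that agree on all clopens:
  component: {86, 87, 88, 89}


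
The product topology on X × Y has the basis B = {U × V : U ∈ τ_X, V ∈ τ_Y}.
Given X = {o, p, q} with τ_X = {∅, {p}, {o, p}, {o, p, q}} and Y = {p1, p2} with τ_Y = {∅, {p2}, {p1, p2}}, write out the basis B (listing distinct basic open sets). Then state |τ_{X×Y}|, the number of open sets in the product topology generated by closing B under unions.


Basis B = {∅ × ∅, {p} × {p2}, {o, p} × {p2}, {p} × {p1, p2}, {o, p, q} × {p2}, {o, p} × {p1, p2}, {o, p, q} × {p1, p2}}; |τ_{X×Y}| = 10.

Enumerate products U × V with U ∈ τ_X, V ∈ τ_Y (deduplicated):
  ∅ × ∅ = {} (∅)
  {p} × {p2} = {(p,p2)}
  {o, p} × {p2} = {(o,p2), (p,p2)}
  {p} × {p1, p2} = {(p,p1), (p,p2)}
  {o, p, q} × {p2} = {(o,p2), (p,p2), (q,p2)}
  {o, p} × {p1, p2} = {(o,p1), (o,p2), (p,p1), (p,p2)}
  {o, p, q} × {p1, p2} = {(o,p1), (o,p2), (p,p1), (p,p2), (q,p1), (q,p2)}
These 7 distinct sets form the basis B.
Close under arbitrary unions to get τ_{X×Y}; counting gives |τ_{X×Y}| = 10.


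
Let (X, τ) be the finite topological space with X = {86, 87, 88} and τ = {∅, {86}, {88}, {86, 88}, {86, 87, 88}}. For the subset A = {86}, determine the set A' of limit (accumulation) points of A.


A' = {87}

For each x ∈ X, list the open sets U ∈ τ with x ∈ U, then check whether U ∩ (A ∖ {x}) ≠ ∅ for every such U.
  x = 86: open {86} ∋ x has {86} ∩ (A ∖ {86}) = ∅, so x is NOT a limit point.
  x = 87: opens ∋ x are {86, 87, 88}; each meets A ∖ {87}, so x IS a limit point.
  x = 88: open {88} ∋ x has {88} ∩ (A ∖ {88}) = ∅, so x is NOT a limit point.
Collecting: A' = {87}.


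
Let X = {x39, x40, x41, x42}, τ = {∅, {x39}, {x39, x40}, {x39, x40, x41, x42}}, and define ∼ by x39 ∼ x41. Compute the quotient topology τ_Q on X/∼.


X/∼ = {[x39=x41], [x40], [x42]}; |τ_Q| = 2.

Equivalence classes: [x39=x41], [x40], [x42].
Quotient map π: X → X/∼ sends x39 ↦ [x39=x41], x40 ↦ [x40], x41 ↦ [x39=x41], x42 ↦ [x42].
For each subset V ⊆ X/∼, compute π^{-1}(V) ⊆ X and check whether π^{-1}(V) ∈ τ. V is open in τ_Q iff π^{-1}(V) ∈ τ.
  V = {}: π^{-1}(V) = ∅ ∈ τ ✓.
  V = {[x39=x41]}: π^{-1}(V) = {x39, x41} ∉ τ ✗.
  V = {[x40]}: π^{-1}(V) = {x40} ∉ τ ✗.
  V = {[x39=x41], [x40]}: π^{-1}(V) = {x39, x40, x41} ∉ τ ✗.
  V = {[x42]}: π^{-1}(V) = {x42} ∉ τ ✗.
  V = {[x39=x41], [x42]}: π^{-1}(V) = {x39, x41, x42} ∉ τ ✗.
  V = {[x40], [x42]}: π^{-1}(V) = {x40, x42} ∉ τ ✗.
  V = {[x39=x41], [x40], [x42]}: π^{-1}(V) = {x39, x40, x41, x42} ∈ τ ✓.
Open sets in the quotient: τ_Q = {{}, {[x39=x41], [x40], [x42]}} (2 elements).


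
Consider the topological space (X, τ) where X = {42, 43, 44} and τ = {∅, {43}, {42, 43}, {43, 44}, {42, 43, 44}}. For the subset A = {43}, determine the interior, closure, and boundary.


int(A) = {43}, cl(A) = {42, 43, 44}, ∂A = {42, 44}.

Closed sets in (X, τ) are complements of opens:
  closed(X, τ) = {∅, {42}, {44}, {42, 44}, {42, 43, 44}}.
int(A) = ⋃ {U ∈ τ : U ⊆ A}. Opens contained in A: ∅, {43}.
Taking the union of these: int(A) = {43}.
cl(A) = ⋂ {C closed : A ⊆ C}. Closed sets containing A: {42, 43, 44}.
Intersecting these: cl(A) = {42, 43, 44}.
∂A = cl(A) ∖ int(A) = {42, 43, 44} ∖ {43} = {42, 44}.


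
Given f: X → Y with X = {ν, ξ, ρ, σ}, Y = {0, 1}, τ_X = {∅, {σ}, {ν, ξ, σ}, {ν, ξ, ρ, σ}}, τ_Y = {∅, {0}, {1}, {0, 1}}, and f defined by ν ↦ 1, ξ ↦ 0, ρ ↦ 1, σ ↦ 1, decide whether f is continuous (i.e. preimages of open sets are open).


f is NOT continuous.

Compute f^{-1}(U) for each U ∈ τ_Y:
  U = ∅: f^{-1}(U) = ∅ ∈ τ_X ✓.
  U = {0}: f^{-1}(U) = {ξ} ∉ τ_X ✗.
  U = {1}: f^{-1}(U) = {ν, ρ, σ} ∉ τ_X ✗.
  U = {0, 1}: f^{-1}(U) = {ν, ξ, ρ, σ} ∈ τ_X ✓.
Found U = {0} with f^{-1}(U) = {ξ} not in τ_X. Therefore f is NOT continuous.


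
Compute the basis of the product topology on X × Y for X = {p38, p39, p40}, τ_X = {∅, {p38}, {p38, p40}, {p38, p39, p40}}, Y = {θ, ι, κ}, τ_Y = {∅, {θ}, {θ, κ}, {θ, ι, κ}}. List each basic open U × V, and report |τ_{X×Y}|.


Basis B = {∅ × ∅, {p38} × {θ}, {p38} × {θ, κ}, {p38, p40} × {θ}, {p38} × {θ, ι, κ}, {p38, p39, p40} × {θ}, {p38, p40} × {θ, κ}, {p38, p40} × {θ, ι, κ}, {p38, p39, p40} × {θ, κ}, {p38, p39, p40} × {θ, ι, κ}}; |τ_{X×Y}| = 20.

Enumerate products U × V with U ∈ τ_X, V ∈ τ_Y (deduplicated):
  ∅ × ∅ = {} (∅)
  {p38} × {θ} = {(p38,θ)}
  {p38} × {θ, κ} = {(p38,θ), (p38,κ)}
  {p38, p40} × {θ} = {(p38,θ), (p40,θ)}
  {p38} × {θ, ι, κ} = {(p38,θ), (p38,ι), (p38,κ)}
  {p38, p39, p40} × {θ} = {(p38,θ), (p39,θ), (p40,θ)}
  {p38, p40} × {θ, κ} = {(p38,θ), (p38,κ), (p40,θ), (p40,κ)}
  {p38, p40} × {θ, ι, κ} = {(p38,θ), (p38,ι), (p38,κ), (p40,θ), (p40,ι), (p40,κ)}
  {p38, p39, p40} × {θ, κ} = {(p38,θ), (p38,κ), (p39,θ), (p39,κ), (p40,θ), (p40,κ)}
  {p38, p39, p40} × {θ, ι, κ} = {(p38,θ), (p38,ι), (p38,κ), (p39,θ), (p39,ι), (p39,κ), (p40,θ), (p40,ι), (p40,κ)}
These 10 distinct sets form the basis B.
Close under arbitrary unions to get τ_{X×Y}; counting gives |τ_{X×Y}| = 20.


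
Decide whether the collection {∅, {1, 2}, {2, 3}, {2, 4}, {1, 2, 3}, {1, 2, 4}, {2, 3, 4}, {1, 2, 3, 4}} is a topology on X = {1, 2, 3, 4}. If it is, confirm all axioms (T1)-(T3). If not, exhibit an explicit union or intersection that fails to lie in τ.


τ is NOT a topology on X.

Axiom (T1): ∅ ∈ τ? Yes; X ∈ τ? Yes.
Axiom (T2/T3): check pairwise unions and intersections of members of τ.
Counterexample for (T3): {1, 2} ∩ {2, 3} = {2} ∉ τ. Therefore τ is NOT a topology.


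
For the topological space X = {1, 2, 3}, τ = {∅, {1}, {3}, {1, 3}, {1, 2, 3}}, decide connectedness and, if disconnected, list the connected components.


(X, τ) is connected.

Find clopen sets (U ∈ τ with X ∖ U ∈ τ):
  U = ∅, X ∖ U = {1, 2, 3} — both open, so U is clopen.
  U = {1, 2, 3}, X ∖ U = ∅ — both open, so U is clopen.
Only trivial clopens (∅ and X) exist, so (X, τ) is connected.
Compute connected components by grouping points that agree on all clopens:
  component: {1, 2, 3}


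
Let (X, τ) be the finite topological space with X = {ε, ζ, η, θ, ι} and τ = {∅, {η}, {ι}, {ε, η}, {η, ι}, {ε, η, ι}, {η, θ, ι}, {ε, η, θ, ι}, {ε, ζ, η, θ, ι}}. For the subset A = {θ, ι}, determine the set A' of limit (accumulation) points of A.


A' = {ζ, θ}

For each x ∈ X, list the open sets U ∈ τ with x ∈ U, then check whether U ∩ (A ∖ {x}) ≠ ∅ for every such U.
  x = ε: open {ε, η} ∋ x has {ε, η} ∩ (A ∖ {ε}) = ∅, so x is NOT a limit point.
  x = ζ: opens ∋ x are {ε, ζ, η, θ, ι}; each meets A ∖ {ζ}, so x IS a limit point.
  x = η: open {η} ∋ x has {η} ∩ (A ∖ {η}) = ∅, so x is NOT a limit point.
  x = θ: opens ∋ x are {η, θ, ι}, {ε, η, θ, ι}, {ε, ζ, η, θ, ι}; each meets A ∖ {θ}, so x IS a limit point.
  x = ι: open {ι} ∋ x has {ι} ∩ (A ∖ {ι}) = ∅, so x is NOT a limit point.
Collecting: A' = {ζ, θ}.


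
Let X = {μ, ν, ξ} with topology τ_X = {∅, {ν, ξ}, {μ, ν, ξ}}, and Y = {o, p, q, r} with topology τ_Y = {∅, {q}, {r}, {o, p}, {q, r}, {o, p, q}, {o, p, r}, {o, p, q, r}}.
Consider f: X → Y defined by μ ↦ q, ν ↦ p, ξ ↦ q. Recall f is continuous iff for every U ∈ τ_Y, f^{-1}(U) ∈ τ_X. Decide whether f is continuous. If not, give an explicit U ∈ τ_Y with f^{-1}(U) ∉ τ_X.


f is NOT continuous.

Compute f^{-1}(U) for each U ∈ τ_Y:
  U = ∅: f^{-1}(U) = ∅ ∈ τ_X ✓.
  U = {q}: f^{-1}(U) = {μ, ξ} ∉ τ_X ✗.
  U = {r}: f^{-1}(U) = ∅ ∈ τ_X ✓.
  U = {o, p}: f^{-1}(U) = {ν} ∉ τ_X ✗.
  U = {q, r}: f^{-1}(U) = {μ, ξ} ∉ τ_X ✗.
  U = {o, p, q}: f^{-1}(U) = {μ, ν, ξ} ∈ τ_X ✓.
  U = {o, p, r}: f^{-1}(U) = {ν} ∉ τ_X ✗.
  U = {o, p, q, r}: f^{-1}(U) = {μ, ν, ξ} ∈ τ_X ✓.
Found U = {q} with f^{-1}(U) = {μ, ξ} not in τ_X. Therefore f is NOT continuous.


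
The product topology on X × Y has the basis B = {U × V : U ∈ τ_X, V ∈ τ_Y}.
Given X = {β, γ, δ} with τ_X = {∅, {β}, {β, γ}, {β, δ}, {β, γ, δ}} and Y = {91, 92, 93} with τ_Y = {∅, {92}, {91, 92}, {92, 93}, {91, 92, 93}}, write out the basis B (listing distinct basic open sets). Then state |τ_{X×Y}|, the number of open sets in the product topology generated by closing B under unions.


Basis B = {∅ × ∅, {β} × {92}, {β} × {91, 92}, {β} × {92, 93}, {β, γ} × {92}, {β, δ} × {92}, {β} × {91, 92, 93}, {β, γ, δ} × {92}, {β, γ} × {91, 92}, {β, δ} × {91, 92}, {β, γ} × {92, 93}, {β, δ} × {92, 93}, {β, γ} × {91, 92, 93}, {β, δ} × {91, 92, 93}, {β, γ, δ} × {91, 92}, {β, γ, δ} × {92, 93}, {β, γ, δ} × {91, 92, 93}}; |τ_{X×Y}| = 48.

Enumerate products U × V with U ∈ τ_X, V ∈ τ_Y (deduplicated):
  ∅ × ∅ = {} (∅)
  {β} × {92} = {(β,92)}
  {β} × {91, 92} = {(β,91), (β,92)}
  {β} × {92, 93} = {(β,92), (β,93)}
  {β, γ} × {92} = {(β,92), (γ,92)}
  {β, δ} × {92} = {(β,92), (δ,92)}
  {β} × {91, 92, 93} = {(β,91), (β,92), (β,93)}
  {β, γ, δ} × {92} = {(β,92), (γ,92), (δ,92)}
  {β, γ} × {91, 92} = {(β,91), (β,92), (γ,91), (γ,92)}
  {β, δ} × {91, 92} = {(β,91), (β,92), (δ,91), (δ,92)}
  {β, γ} × {92, 93} = {(β,92), (β,93), (γ,92), (γ,93)}
  {β, δ} × {92, 93} = {(β,92), (β,93), (δ,92), (δ,93)}
  {β, γ} × {91, 92, 93} = {(β,91), (β,92), (β,93), (γ,91), (γ,92), (γ,93)}
  {β, δ} × {91, 92, 93} = {(β,91), (β,92), (β,93), (δ,91), (δ,92), (δ,93)}
  {β, γ, δ} × {91, 92} = {(β,91), (β,92), (γ,91), (γ,92), (δ,91), (δ,92)}
  {β, γ, δ} × {92, 93} = {(β,92), (β,93), (γ,92), (γ,93), (δ,92), (δ,93)}
  {β, γ, δ} × {91, 92, 93} = {(β,91), (β,92), (β,93), (γ,91), (γ,92), (γ,93), (δ,91), (δ,92), (δ,93)}
These 17 distinct sets form the basis B.
Close under arbitrary unions to get τ_{X×Y}; counting gives |τ_{X×Y}| = 48.


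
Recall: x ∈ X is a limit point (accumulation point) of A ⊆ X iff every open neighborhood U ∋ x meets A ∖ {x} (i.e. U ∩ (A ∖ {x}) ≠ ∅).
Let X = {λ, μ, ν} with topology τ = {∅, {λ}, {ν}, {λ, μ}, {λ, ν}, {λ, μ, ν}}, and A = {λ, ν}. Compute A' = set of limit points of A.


A' = {μ}

For each x ∈ X, list the open sets U ∈ τ with x ∈ U, then check whether U ∩ (A ∖ {x}) ≠ ∅ for every such U.
  x = λ: open {λ} ∋ x has {λ} ∩ (A ∖ {λ}) = ∅, so x is NOT a limit point.
  x = μ: opens ∋ x are {λ, μ}, {λ, μ, ν}; each meets A ∖ {μ}, so x IS a limit point.
  x = ν: open {ν} ∋ x has {ν} ∩ (A ∖ {ν}) = ∅, so x is NOT a limit point.
Collecting: A' = {μ}.


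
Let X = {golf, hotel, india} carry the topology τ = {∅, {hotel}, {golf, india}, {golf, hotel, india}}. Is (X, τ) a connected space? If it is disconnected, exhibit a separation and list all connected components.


(X, τ) is disconnected; components = [{hotel}, {golf, india}].

Find clopen sets (U ∈ τ with X ∖ U ∈ τ):
  U = ∅, X ∖ U = {golf, hotel, india} — both open, so U is clopen.
  U = {hotel}, X ∖ U = {golf, india} — both open, so U is clopen.
  U = {golf, india}, X ∖ U = {hotel} — both open, so U is clopen.
  U = {golf, hotel, india}, X ∖ U = ∅ — both open, so U is clopen.
Nontrivial clopen(s) exist: e.g. {golf, india}. So (X, τ) is disconnected.
Compute connected components by grouping points that agree on all clopens:
  component: {hotel}
  component: {golf, india}


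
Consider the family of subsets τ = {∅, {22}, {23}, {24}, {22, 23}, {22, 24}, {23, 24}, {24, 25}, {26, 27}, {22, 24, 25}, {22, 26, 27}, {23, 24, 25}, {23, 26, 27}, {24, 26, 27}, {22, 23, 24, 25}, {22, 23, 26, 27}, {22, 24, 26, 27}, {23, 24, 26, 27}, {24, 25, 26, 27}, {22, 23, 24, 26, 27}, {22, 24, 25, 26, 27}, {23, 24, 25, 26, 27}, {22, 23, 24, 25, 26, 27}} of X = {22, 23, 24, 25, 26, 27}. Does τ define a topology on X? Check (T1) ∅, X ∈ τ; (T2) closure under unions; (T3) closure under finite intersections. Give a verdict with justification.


τ is NOT a topology on X.

Axiom (T1): ∅ ∈ τ? Yes; X ∈ τ? Yes.
Axiom (T2/T3): check pairwise unions and intersections of members of τ.
Counterexample for (T2): {22} ∪ {23, 24} = {22, 23, 24} ∉ τ. Therefore τ is NOT a topology.


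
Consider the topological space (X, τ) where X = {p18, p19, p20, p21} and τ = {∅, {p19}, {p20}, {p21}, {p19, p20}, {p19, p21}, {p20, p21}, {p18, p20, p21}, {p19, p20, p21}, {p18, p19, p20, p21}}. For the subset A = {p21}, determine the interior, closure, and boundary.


int(A) = {p21}, cl(A) = {p18, p21}, ∂A = {p18}.

Closed sets in (X, τ) are complements of opens:
  closed(X, τ) = {∅, {p18}, {p19}, {p18, p19}, {p18, p20}, {p18, p21}, {p18, p19, p20}, {p18, p19, p21}, {p18, p20, p21}, {p18, p19, p20, p21}}.
int(A) = ⋃ {U ∈ τ : U ⊆ A}. Opens contained in A: ∅, {p21}.
Taking the union of these: int(A) = {p21}.
cl(A) = ⋂ {C closed : A ⊆ C}. Closed sets containing A: {p18, p21}, {p18, p19, p21}, {p18, p20, p21}, {p18, p19, p20, p21}.
Intersecting these: cl(A) = {p18, p21}.
∂A = cl(A) ∖ int(A) = {p18, p21} ∖ {p21} = {p18}.


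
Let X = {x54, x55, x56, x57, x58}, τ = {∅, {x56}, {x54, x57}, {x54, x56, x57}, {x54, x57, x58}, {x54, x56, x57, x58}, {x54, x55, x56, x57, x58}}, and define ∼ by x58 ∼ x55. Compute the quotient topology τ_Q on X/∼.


X/∼ = {[x54], [x55=x58], [x56], [x57]}; |τ_Q| = 5.

Equivalence classes: [x54], [x55=x58], [x56], [x57].
Quotient map π: X → X/∼ sends x54 ↦ [x54], x55 ↦ [x55=x58], x56 ↦ [x56], x57 ↦ [x57], x58 ↦ [x55=x58].
For each subset V ⊆ X/∼, compute π^{-1}(V) ⊆ X and check whether π^{-1}(V) ∈ τ. V is open in τ_Q iff π^{-1}(V) ∈ τ.
  V = {}: π^{-1}(V) = ∅ ∈ τ ✓.
  V = {[x54]}: π^{-1}(V) = {x54} ∉ τ ✗.
  V = {[x55=x58]}: π^{-1}(V) = {x55, x58} ∉ τ ✗.
  V = {[x54], [x55=x58]}: π^{-1}(V) = {x54, x55, x58} ∉ τ ✗.
  V = {[x56]}: π^{-1}(V) = {x56} ∈ τ ✓.
  V = {[x54], [x56]}: π^{-1}(V) = {x54, x56} ∉ τ ✗.
  V = {[x55=x58], [x56]}: π^{-1}(V) = {x55, x56, x58} ∉ τ ✗.
  V = {[x54], [x55=x58], [x56]}: π^{-1}(V) = {x54, x55, x56, x58} ∉ τ ✗.
  V = {[x57]}: π^{-1}(V) = {x57} ∉ τ ✗.
  V = {[x54], [x57]}: π^{-1}(V) = {x54, x57} ∈ τ ✓.
  V = {[x55=x58], [x57]}: π^{-1}(V) = {x55, x57, x58} ∉ τ ✗.
  V = {[x54], [x55=x58], [x57]}: π^{-1}(V) = {x54, x55, x57, x58} ∉ τ ✗.
  V = {[x56], [x57]}: π^{-1}(V) = {x56, x57} ∉ τ ✗.
  V = {[x54], [x56], [x57]}: π^{-1}(V) = {x54, x56, x57} ∈ τ ✓.
  V = {[x55=x58], [x56], [x57]}: π^{-1}(V) = {x55, x56, x57, x58} ∉ τ ✗.
  V = {[x54], [x55=x58], [x56], [x57]}: π^{-1}(V) = {x54, x55, x56, x57, x58} ∈ τ ✓.
Open sets in the quotient: τ_Q = {{}, {[x56]}, {[x54], [x57]}, {[x54], [x56], [x57]}, {[x54], [x55=x58], [x56], [x57]}} (5 elements).


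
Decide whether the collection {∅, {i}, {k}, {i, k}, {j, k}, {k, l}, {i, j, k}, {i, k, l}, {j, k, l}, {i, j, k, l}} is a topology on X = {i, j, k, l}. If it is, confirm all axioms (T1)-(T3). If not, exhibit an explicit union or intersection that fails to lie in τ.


τ IS a topology on X.

Axiom (T1): ∅ ∈ τ? Yes; X ∈ τ? Yes.
Axiom (T2/T3): check pairwise unions and intersections of members of τ.
All pairwise intersections and unions checked — each lies in τ. Therefore τ satisfies (T1), (T2), (T3): it IS a topology on X.


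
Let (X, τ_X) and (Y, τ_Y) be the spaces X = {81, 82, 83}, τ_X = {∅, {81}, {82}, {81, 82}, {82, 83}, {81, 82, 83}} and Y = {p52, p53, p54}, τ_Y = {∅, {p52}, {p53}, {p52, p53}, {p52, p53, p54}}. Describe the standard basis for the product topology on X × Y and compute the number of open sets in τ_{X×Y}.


Basis B = {∅ × ∅, {81} × {p52}, {81} × {p53}, {82} × {p52}, {82} × {p53}, {81} × {p52, p53}, {81, 82} × {p52}, {81, 82} × {p53}, {82} × {p52, p53}, {82, 83} × {p52}, {82, 83} × {p53}, {81} × {p52, p53, p54}, {81, 82, 83} × {p52}, {81, 82, 83} × {p53}, {82} × {p52, p53, p54}, {81, 82} × {p52, p53}, {82, 83} × {p52, p53}, {81, 82} × {p52, p53, p54}, {81, 82, 83} × {p52, p53}, {82, 83} × {p52, p53, p54}, {81, 82, 83} × {p52, p53, p54}}; |τ_{X×Y}| = 70.

Enumerate products U × V with U ∈ τ_X, V ∈ τ_Y (deduplicated):
  ∅ × ∅ = {} (∅)
  {81} × {p52} = {(81,p52)}
  {81} × {p53} = {(81,p53)}
  {82} × {p52} = {(82,p52)}
  {82} × {p53} = {(82,p53)}
  {81} × {p52, p53} = {(81,p52), (81,p53)}
  {81, 82} × {p52} = {(81,p52), (82,p52)}
  {81, 82} × {p53} = {(81,p53), (82,p53)}
  {82} × {p52, p53} = {(82,p52), (82,p53)}
  {82, 83} × {p52} = {(82,p52), (83,p52)}
  {82, 83} × {p53} = {(82,p53), (83,p53)}
  {81} × {p52, p53, p54} = {(81,p52), (81,p53), (81,p54)}
  {81, 82, 83} × {p52} = {(81,p52), (82,p52), (83,p52)}
  {81, 82, 83} × {p53} = {(81,p53), (82,p53), (83,p53)}
  {82} × {p52, p53, p54} = {(82,p52), (82,p53), (82,p54)}
  {81, 82} × {p52, p53} = {(81,p52), (81,p53), (82,p52), (82,p53)}
  {82, 83} × {p52, p53} = {(82,p52), (82,p53), (83,p52), (83,p53)}
  {81, 82} × {p52, p53, p54} = {(81,p52), (81,p53), (81,p54), (82,p52), (82,p53), (82,p54)}
  {81, 82, 83} × {p52, p53} = {(81,p52), (81,p53), (82,p52), (82,p53), (83,p52), (83,p53)}
  {82, 83} × {p52, p53, p54} = {(82,p52), (82,p53), (82,p54), (83,p52), (83,p53), (83,p54)}
  {81, 82, 83} × {p52, p53, p54} = {(81,p52), (81,p53), (81,p54), (82,p52), (82,p53), (82,p54), (83,p52), (83,p53), (83,p54)}
These 21 distinct sets form the basis B.
Close under arbitrary unions to get τ_{X×Y}; counting gives |τ_{X×Y}| = 70.


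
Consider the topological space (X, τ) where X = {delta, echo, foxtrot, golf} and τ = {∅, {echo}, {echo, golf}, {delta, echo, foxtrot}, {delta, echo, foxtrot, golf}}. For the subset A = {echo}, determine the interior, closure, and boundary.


int(A) = {echo}, cl(A) = {delta, echo, foxtrot, golf}, ∂A = {delta, foxtrot, golf}.

Closed sets in (X, τ) are complements of opens:
  closed(X, τ) = {∅, {golf}, {delta, foxtrot}, {delta, foxtrot, golf}, {delta, echo, foxtrot, golf}}.
int(A) = ⋃ {U ∈ τ : U ⊆ A}. Opens contained in A: ∅, {echo}.
Taking the union of these: int(A) = {echo}.
cl(A) = ⋂ {C closed : A ⊆ C}. Closed sets containing A: {delta, echo, foxtrot, golf}.
Intersecting these: cl(A) = {delta, echo, foxtrot, golf}.
∂A = cl(A) ∖ int(A) = {delta, echo, foxtrot, golf} ∖ {echo} = {delta, foxtrot, golf}.


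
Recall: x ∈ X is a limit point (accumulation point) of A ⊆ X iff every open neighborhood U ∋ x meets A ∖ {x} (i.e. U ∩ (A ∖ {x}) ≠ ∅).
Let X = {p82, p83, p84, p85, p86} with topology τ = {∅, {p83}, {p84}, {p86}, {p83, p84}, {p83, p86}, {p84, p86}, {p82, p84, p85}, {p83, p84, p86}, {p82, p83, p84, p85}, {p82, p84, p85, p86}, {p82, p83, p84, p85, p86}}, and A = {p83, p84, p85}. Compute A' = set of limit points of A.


A' = {p82, p85}

For each x ∈ X, list the open sets U ∈ τ with x ∈ U, then check whether U ∩ (A ∖ {x}) ≠ ∅ for every such U.
  x = p82: opens ∋ x are {p82, p84, p85}, {p82, p83, p84, p85}, {p82, p84, p85, p86}, {p82, p83, p84, p85, p86}; each meets A ∖ {p82}, so x IS a limit point.
  x = p83: open {p83} ∋ x has {p83} ∩ (A ∖ {p83}) = ∅, so x is NOT a limit point.
  x = p84: open {p84} ∋ x has {p84} ∩ (A ∖ {p84}) = ∅, so x is NOT a limit point.
  x = p85: opens ∋ x are {p82, p84, p85}, {p82, p83, p84, p85}, {p82, p84, p85, p86}, {p82, p83, p84, p85, p86}; each meets A ∖ {p85}, so x IS a limit point.
  x = p86: open {p86} ∋ x has {p86} ∩ (A ∖ {p86}) = ∅, so x is NOT a limit point.
Collecting: A' = {p82, p85}.


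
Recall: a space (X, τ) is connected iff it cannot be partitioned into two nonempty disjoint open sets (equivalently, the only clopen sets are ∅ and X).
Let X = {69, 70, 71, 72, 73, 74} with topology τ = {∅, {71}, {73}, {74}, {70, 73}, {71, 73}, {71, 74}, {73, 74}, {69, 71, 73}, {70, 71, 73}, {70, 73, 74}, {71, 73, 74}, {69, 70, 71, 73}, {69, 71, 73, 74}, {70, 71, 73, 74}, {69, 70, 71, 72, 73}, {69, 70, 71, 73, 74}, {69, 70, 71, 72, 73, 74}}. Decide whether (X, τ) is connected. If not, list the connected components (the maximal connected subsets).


(X, τ) is disconnected; components = [{74}, {69, 70, 71, 72, 73}].

Find clopen sets (U ∈ τ with X ∖ U ∈ τ):
  U = ∅, X ∖ U = {69, 70, 71, 72, 73, 74} — both open, so U is clopen.
  U = {74}, X ∖ U = {69, 70, 71, 72, 73} — both open, so U is clopen.
  U = {69, 70, 71, 72, 73}, X ∖ U = {74} — both open, so U is clopen.
  U = {69, 70, 71, 72, 73, 74}, X ∖ U = ∅ — both open, so U is clopen.
Nontrivial clopen(s) exist: e.g. {74}. So (X, τ) is disconnected.
Compute connected components by grouping points that agree on all clopens:
  component: {74}
  component: {69, 70, 71, 72, 73}


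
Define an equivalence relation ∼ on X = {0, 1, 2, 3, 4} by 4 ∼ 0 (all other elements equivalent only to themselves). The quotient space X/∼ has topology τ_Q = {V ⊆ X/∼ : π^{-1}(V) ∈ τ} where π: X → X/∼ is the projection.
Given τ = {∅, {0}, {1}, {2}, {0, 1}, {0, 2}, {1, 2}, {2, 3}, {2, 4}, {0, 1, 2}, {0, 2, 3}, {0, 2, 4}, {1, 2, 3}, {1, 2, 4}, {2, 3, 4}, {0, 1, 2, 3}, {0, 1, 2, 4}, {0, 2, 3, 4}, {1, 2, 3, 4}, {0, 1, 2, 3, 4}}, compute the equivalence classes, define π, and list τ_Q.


X/∼ = {[0=4], [1], [2], [3]}; |τ_Q| = 10.

Equivalence classes: [0=4], [1], [2], [3].
Quotient map π: X → X/∼ sends 0 ↦ [0=4], 1 ↦ [1], 2 ↦ [2], 3 ↦ [3], 4 ↦ [0=4].
For each subset V ⊆ X/∼, compute π^{-1}(V) ⊆ X and check whether π^{-1}(V) ∈ τ. V is open in τ_Q iff π^{-1}(V) ∈ τ.
  V = {}: π^{-1}(V) = ∅ ∈ τ ✓.
  V = {[0=4]}: π^{-1}(V) = {0, 4} ∉ τ ✗.
  V = {[1]}: π^{-1}(V) = {1} ∈ τ ✓.
  V = {[0=4], [1]}: π^{-1}(V) = {0, 1, 4} ∉ τ ✗.
  V = {[2]}: π^{-1}(V) = {2} ∈ τ ✓.
  V = {[0=4], [2]}: π^{-1}(V) = {0, 2, 4} ∈ τ ✓.
  V = {[1], [2]}: π^{-1}(V) = {1, 2} ∈ τ ✓.
  V = {[0=4], [1], [2]}: π^{-1}(V) = {0, 1, 2, 4} ∈ τ ✓.
  V = {[3]}: π^{-1}(V) = {3} ∉ τ ✗.
  V = {[0=4], [3]}: π^{-1}(V) = {0, 3, 4} ∉ τ ✗.
  V = {[1], [3]}: π^{-1}(V) = {1, 3} ∉ τ ✗.
  V = {[0=4], [1], [3]}: π^{-1}(V) = {0, 1, 3, 4} ∉ τ ✗.
  V = {[2], [3]}: π^{-1}(V) = {2, 3} ∈ τ ✓.
  V = {[0=4], [2], [3]}: π^{-1}(V) = {0, 2, 3, 4} ∈ τ ✓.
  V = {[1], [2], [3]}: π^{-1}(V) = {1, 2, 3} ∈ τ ✓.
  V = {[0=4], [1], [2], [3]}: π^{-1}(V) = {0, 1, 2, 3, 4} ∈ τ ✓.
Open sets in the quotient: τ_Q = {{}, {[1]}, {[2]}, {[0=4], [2]}, {[1], [2]}, {[0=4], [1], [2]}, {[2], [3]}, {[0=4], [2], [3]}, {[1], [2], [3]}, {[0=4], [1], [2], [3]}} (10 elements).


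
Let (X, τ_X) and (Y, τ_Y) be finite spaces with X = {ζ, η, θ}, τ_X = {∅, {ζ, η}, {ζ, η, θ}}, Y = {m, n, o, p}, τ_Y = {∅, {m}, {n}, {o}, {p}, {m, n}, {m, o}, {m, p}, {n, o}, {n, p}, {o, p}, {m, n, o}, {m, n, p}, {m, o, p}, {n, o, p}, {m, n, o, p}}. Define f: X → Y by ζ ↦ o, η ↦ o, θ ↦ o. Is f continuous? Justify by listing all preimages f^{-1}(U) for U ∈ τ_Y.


f IS continuous.

Compute f^{-1}(U) for each U ∈ τ_Y:
  U = ∅: f^{-1}(U) = ∅ ∈ τ_X ✓.
  U = {m}: f^{-1}(U) = ∅ ∈ τ_X ✓.
  U = {n}: f^{-1}(U) = ∅ ∈ τ_X ✓.
  U = {o}: f^{-1}(U) = {ζ, η, θ} ∈ τ_X ✓.
  U = {p}: f^{-1}(U) = ∅ ∈ τ_X ✓.
  U = {m, n}: f^{-1}(U) = ∅ ∈ τ_X ✓.
  U = {m, o}: f^{-1}(U) = {ζ, η, θ} ∈ τ_X ✓.
  U = {m, p}: f^{-1}(U) = ∅ ∈ τ_X ✓.
  U = {n, o}: f^{-1}(U) = {ζ, η, θ} ∈ τ_X ✓.
  U = {n, p}: f^{-1}(U) = ∅ ∈ τ_X ✓.
  U = {o, p}: f^{-1}(U) = {ζ, η, θ} ∈ τ_X ✓.
  U = {m, n, o}: f^{-1}(U) = {ζ, η, θ} ∈ τ_X ✓.
  U = {m, n, p}: f^{-1}(U) = ∅ ∈ τ_X ✓.
  U = {m, o, p}: f^{-1}(U) = {ζ, η, θ} ∈ τ_X ✓.
  U = {n, o, p}: f^{-1}(U) = {ζ, η, θ} ∈ τ_X ✓.
  U = {m, n, o, p}: f^{-1}(U) = {ζ, η, θ} ∈ τ_X ✓.
Every preimage lies in τ_X, so f IS continuous.
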